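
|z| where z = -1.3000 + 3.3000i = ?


|z| = sqrt((-1.3)^2 + 3.3^2) = sqrt(1.69 + 10.89) = sqrt(12.58) = 3.5468

|z| = 3.5468


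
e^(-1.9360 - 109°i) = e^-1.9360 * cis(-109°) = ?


e^-1.9360 = 0.1443
cos(-109°) = -0.3256
sin(-109°) = -0.9455
Real = 0.1443*(-0.3256) = -0.0470
Imag = 0.1443*(-0.9455) = -0.1364

-0.0470 - 0.1364i


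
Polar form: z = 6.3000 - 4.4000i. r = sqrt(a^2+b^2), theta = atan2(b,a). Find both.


r = sqrt(39.69+19.36) = sqrt(59.05) = 7.6844
theta = atan2(-4.4, 6.3) = -34.9309 degrees

r = 7.6844, theta = -34.9309 degrees


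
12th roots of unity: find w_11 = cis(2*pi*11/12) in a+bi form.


Angle = 360*11/12 = 330°
a = cos(330°) = 0.8660
b = sin(330°) = -0.5000

0.8660 - 0.5000i


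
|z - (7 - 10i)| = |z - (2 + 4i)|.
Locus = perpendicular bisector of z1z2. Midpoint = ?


Equal distances means the locus is the perpendicular bisector of z1 and z2.
Midpoint = ((7+2)/2, (-10+4)/2) = (4.5000, -3.0000)

Perpendicular bisector through (4.5000, -3.0000)


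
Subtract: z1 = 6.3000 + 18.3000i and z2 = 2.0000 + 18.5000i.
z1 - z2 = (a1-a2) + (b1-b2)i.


Real: 6.3 - 2 = 4.3
Imag: 18.3 - 18.5 = -0.2

4.3000 - 0.2000i


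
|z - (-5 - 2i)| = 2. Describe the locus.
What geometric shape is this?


|z - z0| = r is a circle with center z0 and radius r.
Center = (-5, -2), radius = 2

Circle with center (-5, -2) and radius 2


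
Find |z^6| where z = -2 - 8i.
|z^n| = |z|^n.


|z| = sqrt(4+64) = sqrt(68) = 8.2462
|z^6| = |z|^6 = (sqrt(68))^6 = 68^3 = 314432

|z^6| = 314432


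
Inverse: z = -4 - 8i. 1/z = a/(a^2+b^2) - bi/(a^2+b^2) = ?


|z|^2 = 16+64 = 80
1/z = (-4 + 8i)/80

1/z = -0.0500 + 0.1000i


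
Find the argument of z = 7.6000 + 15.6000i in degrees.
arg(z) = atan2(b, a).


Re = 7.6, Im = 15.6
arg = atan2(15.6, 7.6) = 64.0256 degrees

arg(z) = 64.0256 degrees


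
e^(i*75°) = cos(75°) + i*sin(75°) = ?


cos(75°) = 0.2588
sin(75°) = 0.9659

e^(i*75°) = 0.2588 + 0.9659i


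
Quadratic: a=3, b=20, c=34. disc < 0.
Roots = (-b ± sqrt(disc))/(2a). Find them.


disc = 20^2 - 4*3*34 = 400 - 408 = -8
sqrt(|disc|) = sqrt(8) = 2.8284
Real part = -20/(2*3) = -3.3333
Imag part = 2.8284/(2*3) = 0.4714

-3.3333 ± 0.4714i


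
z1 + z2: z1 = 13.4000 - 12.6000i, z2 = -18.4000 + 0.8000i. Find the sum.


Real: 13.4 - 18.4 = -5
Imag: -12.6 + 0.8 = -11.8

-5.0000 - 11.8000i


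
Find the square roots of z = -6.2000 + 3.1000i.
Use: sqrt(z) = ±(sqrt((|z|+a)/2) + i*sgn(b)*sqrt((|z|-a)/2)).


|z| = sqrt(38.44+9.61) = 6.9318
sqrt((|z|+a)/2) = sqrt((6.9318+(-6.2))/2) = sqrt(0.3659) = 0.6049
sqrt((|z|-a)/2) = sqrt((6.9318-(-6.2))/2) = sqrt(6.5659) = 2.5624

±(0.6049 + 2.5624i) i.e. 0.6049 + 2.5624i and -0.6049 - 2.5624i


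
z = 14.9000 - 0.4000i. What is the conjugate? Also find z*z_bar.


z_bar = 14.9000 + 0.4000i
z*z_bar = 14.9^2 + (-0.4)^2 = 222.01 + 0.16 = 222.17

z_bar = 14.9000 + 0.4000i, z*z_bar = 222.17


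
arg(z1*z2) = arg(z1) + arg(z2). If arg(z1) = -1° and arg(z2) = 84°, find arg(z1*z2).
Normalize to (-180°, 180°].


arg(z1*z2) = -1° + 84° = 83°
Normalized to (-180°, 180°]: 83°

83°


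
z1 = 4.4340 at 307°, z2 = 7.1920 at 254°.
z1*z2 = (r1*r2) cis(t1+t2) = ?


r = 4.4340 * 7.1920 = 31.8893
theta = 307° + 254° = 561° = 201° (mod 360)

31.8893 cis(201°)


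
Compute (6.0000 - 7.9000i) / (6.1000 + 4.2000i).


Conjugate of z2 = 6.1000 - 4.2000i
Numerator: (6.0000 - 7.9000i)(6.1000 - 4.2000i) = 3.4200 - 73.3900i
Denominator: 6.1^2 + 4.2^2 = 54.85
Result = (3.4200 - 73.3900i)/54.85

0.0624 - 1.3380i


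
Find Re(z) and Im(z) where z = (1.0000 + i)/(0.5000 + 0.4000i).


Multiply by conjugate: (1.0000 + i)(0.5000 - 0.4000i) / (0.5^2 + 0.4^2)
Numerator real = 1*0.5 + 1*0.4 = 0.9
Numerator imag = 1*0.5 - 1*0.4 = 0.1
Denominator = 0.41
Re(z) = 0.9/0.41 = 2.1951
Im(z) = 0.1/0.41 = 0.2439

Re(z) = 2.1951, Im(z) = 0.2439


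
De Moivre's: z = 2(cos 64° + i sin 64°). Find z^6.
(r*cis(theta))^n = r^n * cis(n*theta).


r^6 = 2^6 = 64
n*theta = 6*64° = 384° = 24° (mod 360)
a = 64*cos(24°) = 58.4669
b = 64*sin(24°) = 26.0311

64 cis(24°) = 58.4669 + 26.0311i


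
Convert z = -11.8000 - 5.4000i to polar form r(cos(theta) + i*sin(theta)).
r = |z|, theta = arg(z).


r = sqrt(139.24+29.16) = sqrt(168.4) = 12.9769
theta = atan2(-5.4, -11.8) = -155.4099 degrees

r = 12.9769, theta = -155.4099 degrees


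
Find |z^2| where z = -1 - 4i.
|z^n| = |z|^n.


|z| = sqrt(1+16) = sqrt(17) = 4.1231
|z^2| = |z|^2 = (sqrt(17))^2 = 17

|z^2| = 17


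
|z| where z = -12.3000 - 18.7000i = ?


|z| = sqrt((-12.3)^2 + (-18.7)^2) = sqrt(151.29 + 349.69) = sqrt(500.98) = 22.3826

|z| = 22.3826


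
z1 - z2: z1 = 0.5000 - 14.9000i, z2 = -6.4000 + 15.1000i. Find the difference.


Real: 0.5 + 6.4 = 6.9
Imag: -14.9 - 15.1 = -30

6.9000 - 30.0000i


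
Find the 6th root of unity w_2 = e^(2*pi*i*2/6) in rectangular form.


Angle = 360*2/6 = 120°
a = cos(120°) = -0.5000
b = sin(120°) = 0.8660

-0.5000 + 0.8660i


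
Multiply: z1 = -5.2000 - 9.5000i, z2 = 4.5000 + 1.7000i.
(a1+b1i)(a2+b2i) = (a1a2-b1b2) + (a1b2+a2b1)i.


Real = -5.2*4.5 - (-9.5)*1.7 = -23.4 - (-16.15) = -7.25
Imag = -5.2*1.7 + 4.5*(-9.5) = -8.84 - (42.75) = -51.59

-7.2500 - 51.5900i


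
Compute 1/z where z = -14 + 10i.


|z|^2 = 196+100 = 296
1/z = (-14 - 10i)/296

1/z = -0.0473 - 0.0338i


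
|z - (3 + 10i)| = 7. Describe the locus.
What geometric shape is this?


|z - z0| = r is a circle with center z0 and radius r.
Center = (3, 10), radius = 7

Circle with center (3, 10) and radius 7


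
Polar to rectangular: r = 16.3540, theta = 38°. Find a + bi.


a = 16.3540*cos(38°) = 16.3540*0.78801 = 12.8871
b = 16.3540*sin(38°) = 16.3540*0.61566 = 10.0685

12.8871 + 10.0685i


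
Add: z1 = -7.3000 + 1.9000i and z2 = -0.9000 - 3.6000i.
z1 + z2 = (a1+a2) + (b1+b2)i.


Real: -7.3 - 0.9 = -8.2
Imag: 1.9 - 3.6 = -1.7

-8.2000 - 1.7000i


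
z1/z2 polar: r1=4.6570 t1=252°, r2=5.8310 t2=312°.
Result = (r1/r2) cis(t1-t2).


r = 4.6570 / 5.8310 = 0.7987
theta = 252° - 312° = -60° = 300° (mod 360)

0.7987 cis(300°)


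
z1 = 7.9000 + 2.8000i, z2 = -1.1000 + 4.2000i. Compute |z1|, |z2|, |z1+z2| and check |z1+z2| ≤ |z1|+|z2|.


|z1| = sqrt(7.9^2 + 2.8^2) = sqrt(70.25) = 8.3815
|z2| = sqrt((-1.1)^2 + 4.2^2) = sqrt(18.85) = 4.3417
z1+z2 = 6.8000 + 7.0000i
|z1+z2| = sqrt(95.24) = 9.7591
|z1|+|z2| = 8.3815 + 4.3417 = 12.7232

|z1+z2| = 9.7591 ≤ |z1|+|z2| = 12.7232 (verified)


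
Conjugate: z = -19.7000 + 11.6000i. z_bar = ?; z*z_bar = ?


z_bar = -19.7000 - 11.6000i
z*z_bar = (-19.7)^2 + 11.6^2 = 388.09 + 134.56 = 522.65

z_bar = -19.7000 - 11.6000i, z*z_bar = 522.65


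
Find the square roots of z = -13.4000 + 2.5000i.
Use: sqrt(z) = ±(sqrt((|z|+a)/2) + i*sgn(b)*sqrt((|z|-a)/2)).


|z| = sqrt(179.56+6.25) = 13.6312
sqrt((|z|+a)/2) = sqrt((13.6312+(-13.4))/2) = sqrt(0.1156) = 0.3400
sqrt((|z|-a)/2) = sqrt((13.6312-(-13.4))/2) = sqrt(13.5156) = 3.6764

±(0.3400 + 3.6764i) i.e. 0.3400 + 3.6764i and -0.3400 - 3.6764i


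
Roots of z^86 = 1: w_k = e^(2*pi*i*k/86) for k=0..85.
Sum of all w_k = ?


The sum of all 86th roots of unity is 0.
Geometric series: (1 - w^86)/(1 - w) = (1-1)/(1-w) = 0 since w^86 = 1, w ≠ 1.
Alternatively: coefficient of z^85 in z^86 - 1 is 0.

0


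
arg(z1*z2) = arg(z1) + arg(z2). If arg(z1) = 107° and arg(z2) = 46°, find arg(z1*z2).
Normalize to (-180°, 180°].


arg(z1*z2) = 107° + 46° = 153°
Normalized to (-180°, 180°]: 153°

153°


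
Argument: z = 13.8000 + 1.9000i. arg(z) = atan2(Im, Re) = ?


Re = 13.8, Im = 1.9
arg = atan2(1.9, 13.8) = 7.8393 degrees

arg(z) = 7.8393 degrees


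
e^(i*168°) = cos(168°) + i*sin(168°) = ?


cos(168°) = -0.9781
sin(168°) = 0.2079

e^(i*168°) = -0.9781 + 0.2079i


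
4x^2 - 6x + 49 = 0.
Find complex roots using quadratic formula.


disc = (-6)^2 - 4*4*49 = 36 - 784 = -748
sqrt(|disc|) = sqrt(748) = 27.3496
Real part = 6/(2*4) = 0.7500
Imag part = 27.3496/(2*4) = 3.4187

0.7500 ± 3.4187i


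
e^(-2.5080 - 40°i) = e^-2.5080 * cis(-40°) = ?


e^-2.5080 = 0.0814
cos(-40°) = 0.766
sin(-40°) = -0.6428
Real = 0.0814*0.766 = 0.0624
Imag = 0.0814*(-0.6428) = -0.0523

0.0624 - 0.0523i


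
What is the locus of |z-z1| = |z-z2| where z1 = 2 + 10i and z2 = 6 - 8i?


Equal distances means the locus is the perpendicular bisector of z1 and z2.
Midpoint = ((2+6)/2, (10+(-8))/2) = (4.0000, 1.0000)

Perpendicular bisector through (4.0000, 1.0000)


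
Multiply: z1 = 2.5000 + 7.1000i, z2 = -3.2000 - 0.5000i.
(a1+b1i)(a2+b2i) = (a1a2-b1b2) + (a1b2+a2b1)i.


Real = 2.5*(-3.2) - 7.1*(-0.5) = -8 - (-3.55) = -4.45
Imag = 2.5*(-0.5) - (3.2)*7.1 = -1.25 - (22.72) = -23.97

-4.4500 - 23.9700i


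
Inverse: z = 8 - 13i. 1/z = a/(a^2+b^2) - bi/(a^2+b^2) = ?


|z|^2 = 64+169 = 233
1/z = (8 + 13i)/233

1/z = 0.0343 + 0.0558i


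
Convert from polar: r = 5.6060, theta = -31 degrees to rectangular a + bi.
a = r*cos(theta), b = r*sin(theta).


a = 5.6060*cos(-31°) = 5.6060*0.85717 = 4.8053
b = 5.6060*sin(-31°) = 5.6060*(-0.51504) = -2.8873

4.8053 - 2.8873i


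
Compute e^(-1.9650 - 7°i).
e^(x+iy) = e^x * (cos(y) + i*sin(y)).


e^-1.9650 = 0.1402
cos(-7°) = 0.9925
sin(-7°) = -0.1219
Real = 0.1402*0.9925 = 0.1391
Imag = 0.1402*(-0.1219) = -0.0171

0.1391 - 0.0171i


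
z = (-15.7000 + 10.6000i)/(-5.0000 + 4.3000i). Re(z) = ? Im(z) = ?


Multiply by conjugate: (-15.7000 + 10.6000i)(-5.0000 - 4.3000i) / ((-5)^2 + 4.3^2)
Numerator real = -15.7*(-5) + 10.6*4.3 = 124.08
Numerator imag = 10.6*(-5) - (-15.7)*4.3 = 14.51
Denominator = 43.49
Re(z) = 124.08/43.49 = 2.8531
Im(z) = 14.51/43.49 = 0.3336

Re(z) = 2.8531, Im(z) = 0.3336


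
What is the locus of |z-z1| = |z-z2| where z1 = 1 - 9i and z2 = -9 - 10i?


Equal distances means the locus is the perpendicular bisector of z1 and z2.
Midpoint = ((1+(-9))/2, (-9+(-10))/2) = (-4.0000, -9.5000)

Perpendicular bisector through (-4.0000, -9.5000)


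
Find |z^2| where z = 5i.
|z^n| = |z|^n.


|z| = sqrt(0+25) = sqrt(25) = 5
|z^2| = |z|^2 = 5^2 = 25

|z^2| = 25


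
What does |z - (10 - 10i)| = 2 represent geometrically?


|z - z0| = r is a circle with center z0 and radius r.
Center = (10, -10), radius = 2

Circle with center (10, -10) and radius 2


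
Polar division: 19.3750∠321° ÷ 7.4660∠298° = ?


r = 19.3750 / 7.4660 = 2.5951
theta = 321° - 298° = 23° = 23° (mod 360)

2.5951 cis(23°)


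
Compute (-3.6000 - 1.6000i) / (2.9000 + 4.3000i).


Conjugate of z2 = 2.9000 - 4.3000i
Numerator: (-3.6000 - 1.6000i)(2.9000 - 4.3000i) = -17.3200 + 10.8400i
Denominator: 2.9^2 + 4.3^2 = 26.9
Result = (-17.3200 + 10.8400i)/26.9

-0.6439 + 0.4030i


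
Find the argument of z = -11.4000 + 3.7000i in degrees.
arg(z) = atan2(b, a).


Re = -11.4, Im = 3.7
arg = atan2(3.7, -11.4) = 162.0186 degrees

arg(z) = 162.0186 degrees


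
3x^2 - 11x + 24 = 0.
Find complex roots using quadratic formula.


disc = (-11)^2 - 4*3*24 = 121 - 288 = -167
sqrt(|disc|) = sqrt(167) = 12.9228
Real part = 11/(2*3) = 1.8333
Imag part = 12.9228/(2*3) = 2.1538

1.8333 ± 2.1538i


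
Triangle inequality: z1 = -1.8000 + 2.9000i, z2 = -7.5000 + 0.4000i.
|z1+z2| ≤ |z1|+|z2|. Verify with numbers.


|z1| = sqrt((-1.8)^2 + 2.9^2) = sqrt(11.65) = 3.4132
|z2| = sqrt((-7.5)^2 + 0.4^2) = sqrt(56.41) = 7.5107
z1+z2 = -9.3000 + 3.3000i
|z1+z2| = sqrt(97.38) = 9.8681
|z1|+|z2| = 3.4132 + 7.5107 = 10.9239

|z1+z2| = 9.8681 ≤ |z1|+|z2| = 10.9239 (verified)


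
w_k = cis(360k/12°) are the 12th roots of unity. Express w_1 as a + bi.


Angle = 360*1/12 = 30°
a = cos(30°) = 0.8660
b = sin(30°) = 0.5000

0.8660 + 0.5000i


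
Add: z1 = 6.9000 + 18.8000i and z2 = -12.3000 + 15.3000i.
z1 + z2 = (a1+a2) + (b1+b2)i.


Real: 6.9 - 12.3 = -5.4
Imag: 18.8 + 15.3 = 34.1

-5.4000 + 34.1000i


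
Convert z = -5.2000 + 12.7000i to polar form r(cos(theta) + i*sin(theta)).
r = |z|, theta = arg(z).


r = sqrt(27.04+161.29) = sqrt(188.33) = 13.7233
theta = atan2(12.7, -5.2) = 112.2666 degrees

r = 13.7233, theta = 112.2666 degrees


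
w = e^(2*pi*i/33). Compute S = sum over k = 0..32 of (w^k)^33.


The roots are w_k = w^k with w = e^(2*pi*i/33), and (w^k)^33 = (w^33)^k.
So S = 1 + u + u^2 + ... + u^(32) with u = w^33.
33 = 1*33 + 0, so 33 is a multiple of 33 and u = (w^33)^1 = 1.
Every one of the 33 terms equals 1: S = 33

S = 33


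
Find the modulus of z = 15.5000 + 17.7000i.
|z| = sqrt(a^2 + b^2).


|z| = sqrt(15.5^2 + 17.7^2) = sqrt(240.25 + 313.29) = sqrt(553.54) = 23.5274

|z| = 23.5274


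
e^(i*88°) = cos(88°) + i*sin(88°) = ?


cos(88°) = 0.0349
sin(88°) = 0.9994

e^(i*88°) = 0.0349 + 0.9994i


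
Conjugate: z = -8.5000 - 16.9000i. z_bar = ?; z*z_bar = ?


z_bar = -8.5000 + 16.9000i
z*z_bar = (-8.5)^2 + (-16.9)^2 = 72.25 + 285.61 = 357.86

z_bar = -8.5000 + 16.9000i, z*z_bar = 357.86


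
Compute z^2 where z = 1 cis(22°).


r^2 = 1^2 = 1
n*theta = 2*22° = 44° = 44° (mod 360)
a = 1*cos(44°) = 0.7193
b = 1*sin(44°) = 0.6947

1 cis(44°) = 0.7193 + 0.6947i


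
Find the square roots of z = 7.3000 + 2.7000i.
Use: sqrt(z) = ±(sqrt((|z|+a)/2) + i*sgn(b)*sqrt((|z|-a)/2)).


|z| = sqrt(53.29+7.29) = 7.7833
sqrt((|z|+a)/2) = sqrt((7.7833+7.3)/2) = sqrt(7.5417) = 2.7462
sqrt((|z|-a)/2) = sqrt((7.7833-7.3)/2) = sqrt(0.2417) = 0.4916

±(2.7462 + 0.4916i) i.e. 2.7462 + 0.4916i and -2.7462 - 0.4916i


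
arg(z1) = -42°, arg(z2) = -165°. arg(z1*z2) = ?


arg(z1*z2) = -42° - 165° = -207°
Normalized to (-180°, 180°]: 153°

153°


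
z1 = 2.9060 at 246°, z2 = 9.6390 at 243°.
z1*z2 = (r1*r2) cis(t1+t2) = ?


r = 2.9060 * 9.6390 = 28.0109
theta = 246° + 243° = 489° = 129° (mod 360)

28.0109 cis(129°)


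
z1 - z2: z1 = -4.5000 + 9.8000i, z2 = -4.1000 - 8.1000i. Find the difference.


Real: -4.5 + 4.1 = -0.4
Imag: 9.8 + 8.1 = 17.9

-0.4000 + 17.9000i


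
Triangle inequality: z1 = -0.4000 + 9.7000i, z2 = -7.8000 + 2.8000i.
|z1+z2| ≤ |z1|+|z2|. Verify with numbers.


|z1| = sqrt((-0.4)^2 + 9.7^2) = sqrt(94.25) = 9.7082
|z2| = sqrt((-7.8)^2 + 2.8^2) = sqrt(68.68) = 8.2873
z1+z2 = -8.2000 + 12.5000i
|z1+z2| = sqrt(223.49) = 14.9496
|z1|+|z2| = 9.7082 + 8.2873 = 17.9955

|z1+z2| = 14.9496 ≤ |z1|+|z2| = 17.9955 (verified)


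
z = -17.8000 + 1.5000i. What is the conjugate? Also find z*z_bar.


z_bar = -17.8000 - 1.5000i
z*z_bar = (-17.8)^2 + 1.5^2 = 316.84 + 2.25 = 319.09

z_bar = -17.8000 - 1.5000i, z*z_bar = 319.09


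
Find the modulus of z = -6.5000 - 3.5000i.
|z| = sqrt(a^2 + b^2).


|z| = sqrt((-6.5)^2 + (-3.5)^2) = sqrt(42.25 + 12.25) = sqrt(54.5) = 7.3824

|z| = 7.3824


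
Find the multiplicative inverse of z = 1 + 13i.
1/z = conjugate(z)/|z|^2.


|z|^2 = 1+169 = 170
1/z = (1 - 13i)/170

1/z = 0.0059 - 0.0765i


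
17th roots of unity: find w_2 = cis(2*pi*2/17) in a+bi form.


Angle = 360*2/17 = 42.3529°
a = cos(42.3529°) = 0.7390
b = sin(42.3529°) = 0.6737

0.7390 + 0.6737i


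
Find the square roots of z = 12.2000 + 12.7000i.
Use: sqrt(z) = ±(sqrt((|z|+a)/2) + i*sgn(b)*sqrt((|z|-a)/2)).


|z| = sqrt(148.84+161.29) = 17.6105
sqrt((|z|+a)/2) = sqrt((17.6105+12.2)/2) = sqrt(14.9053) = 3.8607
sqrt((|z|-a)/2) = sqrt((17.6105-12.2)/2) = sqrt(2.7053) = 1.6448

±(3.8607 + 1.6448i) i.e. 3.8607 + 1.6448i and -3.8607 - 1.6448i


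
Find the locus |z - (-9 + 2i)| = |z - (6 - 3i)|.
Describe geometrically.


Equal distances means the locus is the perpendicular bisector of z1 and z2.
Midpoint = ((-9+6)/2, (2+(-3))/2) = (-1.5000, -0.5000)

Perpendicular bisector through (-1.5000, -0.5000)


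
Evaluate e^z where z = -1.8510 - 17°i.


e^-1.8510 = 0.1571
cos(-17°) = 0.9563
sin(-17°) = -0.2924
Real = 0.1571*0.9563 = 0.1502
Imag = 0.1571*(-0.2924) = -0.0459

0.1502 - 0.0459i


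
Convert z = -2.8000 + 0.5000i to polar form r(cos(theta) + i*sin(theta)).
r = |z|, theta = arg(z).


r = sqrt(7.84+0.25) = sqrt(8.09) = 2.8443
theta = atan2(0.5, -2.8) = 169.8753 degrees

r = 2.8443, theta = 169.8753 degrees


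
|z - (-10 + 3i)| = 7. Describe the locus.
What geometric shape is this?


|z - z0| = r is a circle with center z0 and radius r.
Center = (-10, 3), radius = 7

Circle with center (-10, 3) and radius 7


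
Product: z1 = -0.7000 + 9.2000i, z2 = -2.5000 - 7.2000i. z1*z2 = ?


Real = -0.7*(-2.5) - 9.2*(-7.2) = 1.75 - (-66.24) = 67.99
Imag = -0.7*(-7.2) - (2.5)*9.2 = 5.04 - (23) = -17.96

67.9900 - 17.9600i


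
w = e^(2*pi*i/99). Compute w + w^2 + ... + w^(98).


With w = e^(2*pi*i/99), all 99 of the 99th roots of unity w^0 = 1, w, ..., w^(98) sum to 0: 1 + w + ... + w^(98) = (1 - w^99)/(1 - w) = 0 since w^99 = 1, w ≠ 1.
Removing the root 1: w + w^2 + ... + w^(98) = 0 - 1 = -1

Sum = -1


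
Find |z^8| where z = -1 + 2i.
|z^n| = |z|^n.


|z| = sqrt(1+4) = sqrt(5) = 2.2361
|z^8| = |z|^8 = (sqrt(5))^8 = 5^4 = 625

|z^8| = 625


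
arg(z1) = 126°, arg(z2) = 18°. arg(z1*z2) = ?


arg(z1*z2) = 126° + 18° = 144°
Normalized to (-180°, 180°]: 144°

144°


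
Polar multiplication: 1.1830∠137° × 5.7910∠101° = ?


r = 1.1830 * 5.7910 = 6.8508
theta = 137° + 101° = 238° = 238° (mod 360)

6.8508 cis(238°)


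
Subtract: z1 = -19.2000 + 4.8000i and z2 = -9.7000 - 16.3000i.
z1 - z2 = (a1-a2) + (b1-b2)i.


Real: -19.2 + 9.7 = -9.5
Imag: 4.8 + 16.3 = 21.1

-9.5000 + 21.1000i


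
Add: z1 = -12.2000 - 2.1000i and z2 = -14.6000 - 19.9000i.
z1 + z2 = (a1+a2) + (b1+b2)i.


Real: -12.2 - 14.6 = -26.8
Imag: -2.1 - 19.9 = -22

-26.8000 - 22.0000i


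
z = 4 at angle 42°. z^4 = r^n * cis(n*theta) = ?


r^4 = 4^4 = 256
n*theta = 4*42° = 168° = 168° (mod 360)
a = 256*cos(168°) = -250.4058
b = 256*sin(168°) = 53.2254

256 cis(168°) = -250.4058 + 53.2254i


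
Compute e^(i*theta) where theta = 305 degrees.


cos(305°) = 0.5736
sin(305°) = -0.8192

e^(i*305°) = 0.5736 - 0.8192i


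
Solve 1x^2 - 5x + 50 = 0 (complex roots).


disc = (-5)^2 - 4*1*50 = 25 - 200 = -175
sqrt(|disc|) = sqrt(175) = 13.2288
Real part = 5/(2*1) = 2.5000
Imag part = 13.2288/(2*1) = 6.6144

2.5000 ± 6.6144i


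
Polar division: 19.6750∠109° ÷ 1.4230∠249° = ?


r = 19.6750 / 1.4230 = 13.8264
theta = 109° - 249° = -140° = 220° (mod 360)

13.8264 cis(220°)


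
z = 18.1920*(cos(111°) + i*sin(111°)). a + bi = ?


a = 18.1920*cos(111°) = 18.1920*(-0.358368) = -6.5194
b = 18.1920*sin(111°) = 18.1920*0.93358 = 16.9837

-6.5194 + 16.9837i


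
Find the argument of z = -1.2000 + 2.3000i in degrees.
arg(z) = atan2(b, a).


Re = -1.2, Im = 2.3
arg = atan2(2.3, -1.2) = 117.5528 degrees

arg(z) = 117.5528 degrees


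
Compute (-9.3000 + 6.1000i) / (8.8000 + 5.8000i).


Conjugate of z2 = 8.8000 - 5.8000i
Numerator: (-9.3000 + 6.1000i)(8.8000 - 5.8000i) = -46.4600 + 107.6200i
Denominator: 8.8^2 + 5.8^2 = 111.08
Result = (-46.4600 + 107.6200i)/111.08

-0.4183 + 0.9689i


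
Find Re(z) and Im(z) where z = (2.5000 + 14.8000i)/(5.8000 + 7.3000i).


Multiply by conjugate: (2.5000 + 14.8000i)(5.8000 - 7.3000i) / (5.8^2 + 7.3^2)
Numerator real = 2.5*5.8 + 14.8*7.3 = 122.54
Numerator imag = 14.8*5.8 - 2.5*7.3 = 67.59
Denominator = 86.93
Re(z) = 122.54/86.93 = 1.4096
Im(z) = 67.59/86.93 = 0.7775

Re(z) = 1.4096, Im(z) = 0.7775


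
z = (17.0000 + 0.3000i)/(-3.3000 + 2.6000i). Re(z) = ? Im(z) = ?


Multiply by conjugate: (17.0000 + 0.3000i)(-3.3000 - 2.6000i) / ((-3.3)^2 + 2.6^2)
Numerator real = 17*(-3.3) + 0.3*2.6 = -55.32
Numerator imag = 0.3*(-3.3) - 17*2.6 = -45.19
Denominator = 17.65
Re(z) = -55.32/17.65 = -3.1343
Im(z) = -45.19/17.65 = -2.5603

Re(z) = -3.1343, Im(z) = -2.5603


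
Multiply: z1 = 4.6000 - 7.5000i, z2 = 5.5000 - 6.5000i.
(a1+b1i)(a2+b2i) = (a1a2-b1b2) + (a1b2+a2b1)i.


Real = 4.6*5.5 - (-7.5)*(-6.5) = 25.3 - 48.75 = -23.45
Imag = 4.6*(-6.5) + 5.5*(-7.5) = -29.9 - (41.25) = -71.15

-23.4500 - 71.1500i


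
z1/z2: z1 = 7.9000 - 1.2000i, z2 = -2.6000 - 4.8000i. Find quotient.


Conjugate of z2 = -2.6000 + 4.8000i
Numerator: (7.9000 - 1.2000i)(-2.6000 + 4.8000i) = -14.7800 + 41.0400i
Denominator: (-2.6)^2 + (-4.8)^2 = 29.8
Result = (-14.7800 + 41.0400i)/29.8

-0.4960 + 1.3772i


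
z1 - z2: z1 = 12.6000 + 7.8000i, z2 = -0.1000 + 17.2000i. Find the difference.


Real: 12.6 + 0.1 = 12.7
Imag: 7.8 - 17.2 = -9.4

12.7000 - 9.4000i


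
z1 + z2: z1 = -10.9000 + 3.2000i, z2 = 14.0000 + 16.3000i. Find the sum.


Real: -10.9 + 14 = 3.1
Imag: 3.2 + 16.3 = 19.5

3.1000 + 19.5000i


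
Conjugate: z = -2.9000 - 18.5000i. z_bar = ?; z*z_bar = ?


z_bar = -2.9000 + 18.5000i
z*z_bar = (-2.9)^2 + (-18.5)^2 = 8.41 + 342.25 = 350.66

z_bar = -2.9000 + 18.5000i, z*z_bar = 350.66


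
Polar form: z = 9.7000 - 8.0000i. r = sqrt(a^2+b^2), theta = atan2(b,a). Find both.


r = sqrt(94.09+64) = sqrt(158.09) = 12.5734
theta = atan2(-8, 9.7) = -39.5138 degrees

r = 12.5734, theta = -39.5138 degrees


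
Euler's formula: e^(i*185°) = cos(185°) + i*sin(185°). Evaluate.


cos(185°) = -0.9962
sin(185°) = -0.0872

e^(i*185°) = -0.9962 - 0.0872i


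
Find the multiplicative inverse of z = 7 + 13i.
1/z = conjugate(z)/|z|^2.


|z|^2 = 49+169 = 218
1/z = (7 - 13i)/218

1/z = 0.0321 - 0.0596i


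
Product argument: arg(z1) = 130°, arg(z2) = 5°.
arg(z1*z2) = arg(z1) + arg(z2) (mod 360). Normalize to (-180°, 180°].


arg(z1*z2) = 130° + 5° = 135°
Normalized to (-180°, 180°]: 135°

135°


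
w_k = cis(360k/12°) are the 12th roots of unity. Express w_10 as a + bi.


Angle = 360*10/12 = 300°
a = cos(300°) = 0.5000
b = sin(300°) = -0.8660

0.5000 - 0.8660i


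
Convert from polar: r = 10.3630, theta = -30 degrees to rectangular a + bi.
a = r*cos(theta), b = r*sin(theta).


a = 10.3630*cos(-30°) = 10.3630*0.866025 = 8.9746
b = 10.3630*sin(-30°) = 10.3630*(-0.5) = -5.1815

8.9746 - 5.1815i


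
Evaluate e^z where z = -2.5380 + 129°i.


e^-2.5380 = 0.0790
cos(129°) = -0.6293
sin(129°) = 0.7771
Real = 0.0790*(-0.6293) = -0.0497
Imag = 0.0790*0.7771 = 0.0614

-0.0497 + 0.0614i


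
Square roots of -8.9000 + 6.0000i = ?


|z| = sqrt(79.21+36) = 10.7336
sqrt((|z|+a)/2) = sqrt((10.7336+(-8.9))/2) = sqrt(0.9168) = 0.9575
sqrt((|z|-a)/2) = sqrt((10.7336-(-8.9))/2) = sqrt(9.8168) = 3.1332

±(0.9575 + 3.1332i) i.e. 0.9575 + 3.1332i and -0.9575 - 3.1332i


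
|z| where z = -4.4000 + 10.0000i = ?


|z| = sqrt((-4.4)^2 + 10^2) = sqrt(19.36 + 100) = sqrt(119.36) = 10.9252

|z| = 10.9252


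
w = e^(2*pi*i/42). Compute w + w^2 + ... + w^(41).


With w = e^(2*pi*i/42), all 42 of the 42th roots of unity w^0 = 1, w, ..., w^(41) sum to 0: 1 + w + ... + w^(41) = (1 - w^42)/(1 - w) = 0 since w^42 = 1, w ≠ 1.
Removing the root 1: w + w^2 + ... + w^(41) = 0 - 1 = -1

Sum = -1


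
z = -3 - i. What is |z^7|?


|z| = sqrt(9+1) = sqrt(10) = 3.1623
|z^7| = |z|^7 = (sqrt(10))^7 = 10^3 * sqrt(10) = 1000*sqrt(10)

|z^7| = 1000*sqrt(10) ≈ 3162.2777


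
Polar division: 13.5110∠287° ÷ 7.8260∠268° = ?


r = 13.5110 / 7.8260 = 1.7264
theta = 287° - 268° = 19° = 19° (mod 360)

1.7264 cis(19°)


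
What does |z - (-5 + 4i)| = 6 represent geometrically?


|z - z0| = r is a circle with center z0 and radius r.
Center = (-5, 4), radius = 6

Circle with center (-5, 4) and radius 6


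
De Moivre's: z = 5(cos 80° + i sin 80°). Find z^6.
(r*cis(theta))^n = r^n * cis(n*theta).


r^6 = 5^6 = 15625
n*theta = 6*80° = 480° = 120° (mod 360)
a = 15625*cos(120°) = -7812.5000
b = 15625*sin(120°) = 13531.6469

15625 cis(120°) = -7812.5000 + 13531.6469i


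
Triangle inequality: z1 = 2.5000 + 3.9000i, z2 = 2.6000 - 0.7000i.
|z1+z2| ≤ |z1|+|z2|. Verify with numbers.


|z1| = sqrt(2.5^2 + 3.9^2) = sqrt(21.46) = 4.6325
|z2| = sqrt(2.6^2 + (-0.7)^2) = sqrt(7.25) = 2.6926
z1+z2 = 5.1000 + 3.2000i
|z1+z2| = sqrt(36.25) = 6.0208
|z1|+|z2| = 4.6325 + 2.6926 = 7.3251

|z1+z2| = 6.0208 ≤ |z1|+|z2| = 7.3251 (verified)


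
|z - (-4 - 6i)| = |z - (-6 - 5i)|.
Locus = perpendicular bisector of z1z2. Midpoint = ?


Equal distances means the locus is the perpendicular bisector of z1 and z2.
Midpoint = ((-4+(-6))/2, (-6+(-5))/2) = (-5.0000, -5.5000)

Perpendicular bisector through (-5.0000, -5.5000)


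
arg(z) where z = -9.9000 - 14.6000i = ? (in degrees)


Re = -9.9, Im = -14.6
arg = atan2(-14.6, -9.9) = -124.1405 degrees

arg(z) = -124.1405 degrees


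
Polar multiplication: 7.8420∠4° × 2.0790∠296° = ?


r = 7.8420 * 2.0790 = 16.3035
theta = 4° + 296° = 300° = 300° (mod 360)

16.3035 cis(300°)


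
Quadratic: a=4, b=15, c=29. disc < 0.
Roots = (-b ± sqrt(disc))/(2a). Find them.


disc = 15^2 - 4*4*29 = 225 - 464 = -239
sqrt(|disc|) = sqrt(239) = 15.4596
Real part = -15/(2*4) = -1.8750
Imag part = 15.4596/(2*4) = 1.9325

-1.8750 ± 1.9325i


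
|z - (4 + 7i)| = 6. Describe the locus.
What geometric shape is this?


|z - z0| = r is a circle with center z0 and radius r.
Center = (4, 7), radius = 6

Circle with center (4, 7) and radius 6


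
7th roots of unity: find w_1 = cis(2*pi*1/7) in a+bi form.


Angle = 360*1/7 = 51.4286°
a = cos(51.4286°) = 0.6235
b = sin(51.4286°) = 0.7818

0.6235 + 0.7818i


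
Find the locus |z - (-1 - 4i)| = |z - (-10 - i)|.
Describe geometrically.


Equal distances means the locus is the perpendicular bisector of z1 and z2.
Midpoint = ((-1+(-10))/2, (-4+(-1))/2) = (-5.5000, -2.5000)

Perpendicular bisector through (-5.5000, -2.5000)


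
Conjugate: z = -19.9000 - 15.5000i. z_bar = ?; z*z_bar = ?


z_bar = -19.9000 + 15.5000i
z*z_bar = (-19.9)^2 + (-15.5)^2 = 396.01 + 240.25 = 636.26

z_bar = -19.9000 + 15.5000i, z*z_bar = 636.26


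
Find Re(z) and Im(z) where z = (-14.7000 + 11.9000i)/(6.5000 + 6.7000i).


Multiply by conjugate: (-14.7000 + 11.9000i)(6.5000 - 6.7000i) / (6.5^2 + 6.7^2)
Numerator real = -14.7*6.5 + 11.9*6.7 = -15.82
Numerator imag = 11.9*6.5 - (-14.7)*6.7 = 175.84
Denominator = 87.14
Re(z) = -15.82/87.14 = -0.1815
Im(z) = 175.84/87.14 = 2.0179

Re(z) = -0.1815, Im(z) = 2.0179


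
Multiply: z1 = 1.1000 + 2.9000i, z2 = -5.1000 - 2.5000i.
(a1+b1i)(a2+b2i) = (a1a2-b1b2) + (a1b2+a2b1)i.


Real = 1.1*(-5.1) - 2.9*(-2.5) = -5.61 - (-7.25) = 1.64
Imag = 1.1*(-2.5) - (5.1)*2.9 = -2.75 - (14.79) = -17.54

1.6400 - 17.5400i


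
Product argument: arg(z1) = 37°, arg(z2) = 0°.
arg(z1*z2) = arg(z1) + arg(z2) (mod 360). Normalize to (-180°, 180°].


arg(z1*z2) = 37° + 0° = 37°
Normalized to (-180°, 180°]: 37°

37°


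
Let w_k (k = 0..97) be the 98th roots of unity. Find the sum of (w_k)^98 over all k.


The roots are w_k = w^k with w = e^(2*pi*i/98), and (w^k)^98 = (w^98)^k.
So S = 1 + u + u^2 + ... + u^(97) with u = w^98.
98 = 1*98 + 0, so 98 is a multiple of 98 and u = (w^98)^1 = 1.
Every one of the 98 terms equals 1: S = 98

S = 98


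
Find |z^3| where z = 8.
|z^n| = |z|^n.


|z| = sqrt(64+0) = sqrt(64) = 8
|z^3| = |z|^3 = 8^3 = 512

|z^3| = 512


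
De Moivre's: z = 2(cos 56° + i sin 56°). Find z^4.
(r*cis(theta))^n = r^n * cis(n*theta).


r^4 = 2^4 = 16
n*theta = 4*56° = 224° = 224° (mod 360)
a = 16*cos(224°) = -11.5094
b = 16*sin(224°) = -11.1145

16 cis(224°) = -11.5094 - 11.1145i


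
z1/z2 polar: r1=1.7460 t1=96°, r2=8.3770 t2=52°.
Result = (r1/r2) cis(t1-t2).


r = 1.7460 / 8.3770 = 0.2084
theta = 96° - 52° = 44° = 44° (mod 360)

0.2084 cis(44°)


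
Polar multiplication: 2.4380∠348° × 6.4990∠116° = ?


r = 2.4380 * 6.4990 = 15.8446
theta = 348° + 116° = 464° = 104° (mod 360)

15.8446 cis(104°)


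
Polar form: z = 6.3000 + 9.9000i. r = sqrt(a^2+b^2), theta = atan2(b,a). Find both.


r = sqrt(39.69+98.01) = sqrt(137.7) = 11.7346
theta = atan2(9.9, 6.3) = 57.5288 degrees

r = 11.7346, theta = 57.5288 degrees


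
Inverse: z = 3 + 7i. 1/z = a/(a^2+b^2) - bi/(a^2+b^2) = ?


|z|^2 = 9+49 = 58
1/z = (3 - 7i)/58

1/z = 0.0517 - 0.1207i


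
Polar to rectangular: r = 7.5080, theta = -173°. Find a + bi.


a = 7.5080*cos(-173°) = 7.5080*(-0.992546) = -7.4520
b = 7.5080*sin(-173°) = 7.5080*(-0.12187) = -0.9150

-7.4520 - 0.9150i


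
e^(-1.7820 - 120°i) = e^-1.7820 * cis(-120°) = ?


e^-1.7820 = 0.1683
cos(-120°) = -0.5
sin(-120°) = -0.86603
Real = 0.1683*(-0.5) = -0.0842
Imag = 0.1683*(-0.86603) = -0.1458

-0.0842 - 0.1458i


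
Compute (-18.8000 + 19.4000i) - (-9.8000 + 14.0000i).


Real: -18.8 + 9.8 = -9
Imag: 19.4 - 14 = 5.4

-9.0000 + 5.4000i


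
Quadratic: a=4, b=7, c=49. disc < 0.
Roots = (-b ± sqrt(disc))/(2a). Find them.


disc = 7^2 - 4*4*49 = 49 - 784 = -735
sqrt(|disc|) = sqrt(735) = 27.1109
Real part = -7/(2*4) = -0.8750
Imag part = 27.1109/(2*4) = 3.3889

-0.8750 ± 3.3889i


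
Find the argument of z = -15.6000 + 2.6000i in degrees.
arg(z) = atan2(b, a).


Re = -15.6, Im = 2.6
arg = atan2(2.6, -15.6) = 170.5377 degrees

arg(z) = 170.5377 degrees


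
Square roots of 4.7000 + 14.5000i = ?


|z| = sqrt(22.09+210.25) = 15.2427
sqrt((|z|+a)/2) = sqrt((15.2427+4.7)/2) = sqrt(9.9714) = 3.1577
sqrt((|z|-a)/2) = sqrt((15.2427-4.7)/2) = sqrt(5.2714) = 2.2959

±(3.1577 + 2.2959i) i.e. 3.1577 + 2.2959i and -3.1577 - 2.2959i


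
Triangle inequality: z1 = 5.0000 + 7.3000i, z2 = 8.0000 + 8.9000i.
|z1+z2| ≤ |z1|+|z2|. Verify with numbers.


|z1| = sqrt(5^2 + 7.3^2) = sqrt(78.29) = 8.8482
|z2| = sqrt(8^2 + 8.9^2) = sqrt(143.21) = 11.9670
z1+z2 = 13.0000 + 16.2000i
|z1+z2| = sqrt(431.44) = 20.7711
|z1|+|z2| = 8.8482 + 11.9670 = 20.8152

|z1+z2| = 20.7711 ≤ |z1|+|z2| = 20.8152 (verified)


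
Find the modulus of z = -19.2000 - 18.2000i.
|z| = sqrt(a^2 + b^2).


|z| = sqrt((-19.2)^2 + (-18.2)^2) = sqrt(368.64 + 331.24) = sqrt(699.88) = 26.4552

|z| = 26.4552


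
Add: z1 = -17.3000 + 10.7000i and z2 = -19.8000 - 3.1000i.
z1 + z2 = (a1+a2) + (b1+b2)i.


Real: -17.3 - 19.8 = -37.1
Imag: 10.7 - 3.1 = 7.6

-37.1000 + 7.6000i


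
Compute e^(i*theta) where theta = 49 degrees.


cos(49°) = 0.6561
sin(49°) = 0.7547

e^(i*49°) = 0.6561 + 0.7547i


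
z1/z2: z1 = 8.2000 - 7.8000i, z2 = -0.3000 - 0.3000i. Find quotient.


Conjugate of z2 = -0.3000 + 0.3000i
Numerator: (8.2000 - 7.8000i)(-0.3000 + 0.3000i) = -0.1200 + 4.8000i
Denominator: (-0.3)^2 + (-0.3)^2 = 0.18
Result = (-0.1200 + 4.8000i)/0.18

-0.6667 + 26.6667i


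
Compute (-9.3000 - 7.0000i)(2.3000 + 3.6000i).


Real = -9.3*2.3 - (-7)*3.6 = -21.39 - (-25.2) = 3.81
Imag = -9.3*3.6 + 2.3*(-7) = -33.48 - (16.1) = -49.58

3.8100 - 49.5800i


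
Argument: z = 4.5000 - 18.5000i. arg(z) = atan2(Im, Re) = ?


Re = 4.5, Im = -18.5
arg = atan2(-18.5, 4.5) = -76.3287 degrees

arg(z) = -76.3287 degrees


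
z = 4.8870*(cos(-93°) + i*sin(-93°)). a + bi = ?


a = 4.8870*cos(-93°) = 4.8870*(-0.05234) = -0.2558
b = 4.8870*sin(-93°) = 4.8870*(-0.99863) = -4.8803

-0.2558 - 4.8803i


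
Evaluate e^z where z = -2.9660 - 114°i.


e^-2.9660 = 0.05151
cos(-114°) = -0.40674
sin(-114°) = -0.9135
Real = 0.05151*(-0.40674) = -0.0210
Imag = 0.05151*(-0.9135) = -0.0471

-0.0210 - 0.0471i


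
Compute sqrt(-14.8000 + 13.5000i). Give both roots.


|z| = sqrt(219.04+182.25) = 20.0322
sqrt((|z|+a)/2) = sqrt((20.0322+(-14.8))/2) = sqrt(2.6161) = 1.6174
sqrt((|z|-a)/2) = sqrt((20.0322-(-14.8))/2) = sqrt(17.4161) = 4.1733

±(1.6174 + 4.1733i) i.e. 1.6174 + 4.1733i and -1.6174 - 4.1733i


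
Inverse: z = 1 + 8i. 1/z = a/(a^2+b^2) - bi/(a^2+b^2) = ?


|z|^2 = 1+64 = 65
1/z = (1 - 8i)/65

1/z = 0.0154 - 0.1231i


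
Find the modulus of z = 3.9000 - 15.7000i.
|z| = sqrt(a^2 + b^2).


|z| = sqrt(3.9^2 + (-15.7)^2) = sqrt(15.21 + 246.49) = sqrt(261.7) = 16.1771

|z| = 16.1771


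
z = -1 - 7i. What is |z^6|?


|z| = sqrt(1+49) = sqrt(50) = 7.0711
|z^6| = |z|^6 = (sqrt(50))^6 = 50^3 = 125000

|z^6| = 125000


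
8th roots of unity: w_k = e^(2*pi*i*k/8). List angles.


The 8th roots of unity are cis(360k/8°) for k=0..7
Angle step = 360/8 = 45°
Primitive root: cis(45°)
Primitive root = 0.7071 + 0.7071i

8 roots at angles: 0°, 45°, 90°, 135°, 180°, 225°, 270°, 315°


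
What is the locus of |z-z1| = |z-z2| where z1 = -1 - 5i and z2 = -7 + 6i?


Equal distances means the locus is the perpendicular bisector of z1 and z2.
Midpoint = ((-1+(-7))/2, (-5+6)/2) = (-4.0000, 0.5000)

Perpendicular bisector through (-4.0000, 0.5000)


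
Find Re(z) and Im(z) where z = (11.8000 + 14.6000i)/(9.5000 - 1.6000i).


Multiply by conjugate: (11.8000 + 14.6000i)(9.5000 + 1.6000i) / (9.5^2 + (-1.6)^2)
Numerator real = 11.8*9.5 + 14.6*(-1.6) = 88.74
Numerator imag = 14.6*9.5 - 11.8*(-1.6) = 157.58
Denominator = 92.81
Re(z) = 88.74/92.81 = 0.9561
Im(z) = 157.58/92.81 = 1.6979

Re(z) = 0.9561, Im(z) = 1.6979


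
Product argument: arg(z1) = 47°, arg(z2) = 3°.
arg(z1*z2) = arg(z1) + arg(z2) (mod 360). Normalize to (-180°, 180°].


arg(z1*z2) = 47° + 3° = 50°
Normalized to (-180°, 180°]: 50°

50°


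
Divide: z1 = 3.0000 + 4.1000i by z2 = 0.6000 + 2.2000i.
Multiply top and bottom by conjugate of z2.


Conjugate of z2 = 0.6000 - 2.2000i
Numerator: (3.0000 + 4.1000i)(0.6000 - 2.2000i) = 10.8200 - 4.1400i
Denominator: 0.6^2 + 2.2^2 = 5.2
Result = (10.8200 - 4.1400i)/5.2

2.0808 - 0.7962i


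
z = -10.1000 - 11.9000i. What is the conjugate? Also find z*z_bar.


z_bar = -10.1000 + 11.9000i
z*z_bar = (-10.1)^2 + (-11.9)^2 = 102.01 + 141.61 = 243.62

z_bar = -10.1000 + 11.9000i, z*z_bar = 243.62


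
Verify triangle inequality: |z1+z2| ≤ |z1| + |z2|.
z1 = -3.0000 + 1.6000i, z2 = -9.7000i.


|z1| = sqrt((-3)^2 + 1.6^2) = sqrt(11.56) = 3.4000
|z2| = sqrt(0^2 + (-9.7)^2) = sqrt(94.09) = 9.7000
z1+z2 = -3.0000 - 8.1000i
|z1+z2| = sqrt(74.61) = 8.6377
|z1|+|z2| = 3.4000 + 9.7000 = 13.1000

|z1+z2| = 8.6377 ≤ |z1|+|z2| = 13.1000 (verified)


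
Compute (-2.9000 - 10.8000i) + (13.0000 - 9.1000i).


Real: -2.9 + 13 = 10.1
Imag: -10.8 - 9.1 = -19.9

10.1000 - 19.9000i


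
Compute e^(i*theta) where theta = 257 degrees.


cos(257°) = -0.2250
sin(257°) = -0.9744

e^(i*257°) = -0.2250 - 0.9744i


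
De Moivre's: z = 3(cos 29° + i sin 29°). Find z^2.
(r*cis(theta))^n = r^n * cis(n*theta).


r^2 = 3^2 = 9
n*theta = 2*29° = 58° = 58° (mod 360)
a = 9*cos(58°) = 4.7693
b = 9*sin(58°) = 7.6324

9 cis(58°) = 4.7693 + 7.6324i


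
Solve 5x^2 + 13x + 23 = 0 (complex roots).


disc = 13^2 - 4*5*23 = 169 - 460 = -291
sqrt(|disc|) = sqrt(291) = 17.0587
Real part = -13/(2*5) = -1.3000
Imag part = 17.0587/(2*5) = 1.7059

-1.3000 ± 1.7059i


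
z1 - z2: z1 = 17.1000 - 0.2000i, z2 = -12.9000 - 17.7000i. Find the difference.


Real: 17.1 + 12.9 = 30
Imag: -0.2 + 17.7 = 17.5

30.0000 + 17.5000i


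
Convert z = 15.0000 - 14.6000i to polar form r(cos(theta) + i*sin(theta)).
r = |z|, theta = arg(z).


r = sqrt(225+213.16) = sqrt(438.16) = 20.9323
theta = atan2(-14.6, 15) = -44.2258 degrees

r = 20.9323, theta = -44.2258 degrees


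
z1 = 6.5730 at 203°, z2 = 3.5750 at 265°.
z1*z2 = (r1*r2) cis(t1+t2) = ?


r = 6.5730 * 3.5750 = 23.4985
theta = 203° + 265° = 468° = 108° (mod 360)

23.4985 cis(108°)


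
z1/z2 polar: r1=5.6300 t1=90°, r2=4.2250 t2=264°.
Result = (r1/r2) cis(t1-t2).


r = 5.6300 / 4.2250 = 1.3325
theta = 90° - 264° = -174° = 186° (mod 360)

1.3325 cis(186°)


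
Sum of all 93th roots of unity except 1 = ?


With w = e^(2*pi*i/93), all 93 of the 93th roots of unity w^0 = 1, w, ..., w^(92) sum to 0: 1 + w + ... + w^(92) = (1 - w^93)/(1 - w) = 0 since w^93 = 1, w ≠ 1.
Removing the root 1: w + w^2 + ... + w^(92) = 0 - 1 = -1

Sum = -1


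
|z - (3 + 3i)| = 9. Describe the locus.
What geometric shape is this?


|z - z0| = r is a circle with center z0 and radius r.
Center = (3, 3), radius = 9

Circle with center (3, 3) and radius 9


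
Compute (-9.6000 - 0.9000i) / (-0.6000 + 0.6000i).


Conjugate of z2 = -0.6000 - 0.6000i
Numerator: (-9.6000 - 0.9000i)(-0.6000 - 0.6000i) = 5.2200 + 6.3000i
Denominator: (-0.6)^2 + 0.6^2 = 0.72
Result = (5.2200 + 6.3000i)/0.72

7.2500 + 8.7500i


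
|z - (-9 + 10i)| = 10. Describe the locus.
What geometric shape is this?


|z - z0| = r is a circle with center z0 and radius r.
Center = (-9, 10), radius = 10

Circle with center (-9, 10) and radius 10


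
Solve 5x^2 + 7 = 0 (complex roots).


disc = 0^2 - 4*5*7 = 0 - 140 = -140
sqrt(|disc|) = sqrt(140) = 11.8322
Real part = 0/(2*5) = 0
Imag part = 11.8322/(2*5) = 1.1832

0 ± 1.1832i


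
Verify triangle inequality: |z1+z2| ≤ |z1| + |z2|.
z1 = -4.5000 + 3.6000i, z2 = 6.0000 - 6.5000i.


|z1| = sqrt((-4.5)^2 + 3.6^2) = sqrt(33.21) = 5.7628
|z2| = sqrt(6^2 + (-6.5)^2) = sqrt(78.25) = 8.8459
z1+z2 = 1.5000 - 2.9000i
|z1+z2| = sqrt(10.66) = 3.2650
|z1|+|z2| = 5.7628 + 8.8459 = 14.6087

|z1+z2| = 3.2650 ≤ |z1|+|z2| = 14.6087 (verified)


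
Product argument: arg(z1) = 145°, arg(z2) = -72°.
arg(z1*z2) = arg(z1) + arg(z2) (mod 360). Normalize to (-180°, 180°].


arg(z1*z2) = 145° - 72° = 73°
Normalized to (-180°, 180°]: 73°

73°


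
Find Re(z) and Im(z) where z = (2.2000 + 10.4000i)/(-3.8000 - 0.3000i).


Multiply by conjugate: (2.2000 + 10.4000i)(-3.8000 + 0.3000i) / ((-3.8)^2 + (-0.3)^2)
Numerator real = 2.2*(-3.8) + 10.4*(-0.3) = -11.48
Numerator imag = 10.4*(-3.8) - 2.2*(-0.3) = -38.86
Denominator = 14.53
Re(z) = -11.48/14.53 = -0.7901
Im(z) = -38.86/14.53 = -2.6745

Re(z) = -0.7901, Im(z) = -2.6745


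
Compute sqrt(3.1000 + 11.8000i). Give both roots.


|z| = sqrt(9.61+139.24) = 12.2004
sqrt((|z|+a)/2) = sqrt((12.2004+3.1)/2) = sqrt(7.6502) = 2.7659
sqrt((|z|-a)/2) = sqrt((12.2004-3.1)/2) = sqrt(4.5502) = 2.1331

±(2.7659 + 2.1331i) i.e. 2.7659 + 2.1331i and -2.7659 - 2.1331i


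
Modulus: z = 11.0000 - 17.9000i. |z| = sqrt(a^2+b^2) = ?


|z| = sqrt(11^2 + (-17.9)^2) = sqrt(121 + 320.41) = sqrt(441.41) = 21.0098

|z| = 21.0098


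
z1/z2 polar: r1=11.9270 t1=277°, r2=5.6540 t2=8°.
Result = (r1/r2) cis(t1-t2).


r = 11.9270 / 5.6540 = 2.1095
theta = 277° - 8° = 269° = 269° (mod 360)

2.1095 cis(269°)


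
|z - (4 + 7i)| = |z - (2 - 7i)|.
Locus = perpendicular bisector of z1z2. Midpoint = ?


Equal distances means the locus is the perpendicular bisector of z1 and z2.
Midpoint = ((4+2)/2, (7+(-7))/2) = (3.0000, 0)

Perpendicular bisector through (3.0000, 0)


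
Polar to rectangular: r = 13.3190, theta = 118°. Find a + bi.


a = 13.3190*cos(118°) = 13.3190*(-0.46947) = -6.2529
b = 13.3190*sin(118°) = 13.3190*0.88295 = 11.7600

-6.2529 + 11.7600i


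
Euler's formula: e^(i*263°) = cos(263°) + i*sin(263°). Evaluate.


cos(263°) = -0.1219
sin(263°) = -0.9925

e^(i*263°) = -0.1219 - 0.9925i


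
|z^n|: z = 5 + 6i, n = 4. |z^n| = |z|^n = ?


|z| = sqrt(25+36) = sqrt(61) = 7.8102
|z^4| = |z|^4 = (sqrt(61))^4 = 61^2 = 3721

|z^4| = 3721


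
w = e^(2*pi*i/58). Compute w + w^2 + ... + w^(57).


With w = e^(2*pi*i/58), all 58 of the 58th roots of unity w^0 = 1, w, ..., w^(57) sum to 0: 1 + w + ... + w^(57) = (1 - w^58)/(1 - w) = 0 since w^58 = 1, w ≠ 1.
Removing the root 1: w + w^2 + ... + w^(57) = 0 - 1 = -1

Sum = -1


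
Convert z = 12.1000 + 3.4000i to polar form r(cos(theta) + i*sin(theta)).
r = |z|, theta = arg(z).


r = sqrt(146.41+11.56) = sqrt(157.97) = 12.5686
theta = atan2(3.4, 12.1) = 15.6949 degrees

r = 12.5686, theta = 15.6949 degrees


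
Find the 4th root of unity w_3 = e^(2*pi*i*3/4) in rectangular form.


Angle = 360*3/4 = 270°
a = cos(270°) = 0
b = sin(270°) = -1.0000

0 - 1.0000i


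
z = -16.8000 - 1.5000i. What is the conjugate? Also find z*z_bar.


z_bar = -16.8000 + 1.5000i
z*z_bar = (-16.8)^2 + (-1.5)^2 = 282.24 + 2.25 = 284.49

z_bar = -16.8000 + 1.5000i, z*z_bar = 284.49
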